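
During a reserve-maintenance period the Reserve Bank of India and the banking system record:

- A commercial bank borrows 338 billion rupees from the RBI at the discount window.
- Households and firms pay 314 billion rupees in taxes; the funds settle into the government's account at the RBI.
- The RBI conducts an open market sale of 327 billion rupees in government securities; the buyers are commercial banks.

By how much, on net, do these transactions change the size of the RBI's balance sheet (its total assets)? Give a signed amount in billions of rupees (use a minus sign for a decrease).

+11 billion

RBI balance sheet:
  Assets:      Securities −327B, Loans to banks +338B
  Liabilities: Bank reserves −303B, Government deposits +314B
Change in total RBI assets = +11 billion.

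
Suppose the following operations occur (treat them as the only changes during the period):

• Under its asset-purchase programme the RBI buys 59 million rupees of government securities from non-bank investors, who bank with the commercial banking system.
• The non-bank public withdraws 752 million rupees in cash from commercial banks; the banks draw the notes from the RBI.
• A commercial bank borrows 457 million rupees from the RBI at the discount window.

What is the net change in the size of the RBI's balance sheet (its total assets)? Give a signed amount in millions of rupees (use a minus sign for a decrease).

+516 million

Asset purchase (from non-banks) 59 million rupees: an RBI asset is acquired → +59M.
Currency withdrawal 752 million rupees: only the composition of liabilities changes → 0.
Discount-window loan 457 million rupees: an RBI asset is acquired → +457M.
Net: 59 + 0 + 457 = +516 million.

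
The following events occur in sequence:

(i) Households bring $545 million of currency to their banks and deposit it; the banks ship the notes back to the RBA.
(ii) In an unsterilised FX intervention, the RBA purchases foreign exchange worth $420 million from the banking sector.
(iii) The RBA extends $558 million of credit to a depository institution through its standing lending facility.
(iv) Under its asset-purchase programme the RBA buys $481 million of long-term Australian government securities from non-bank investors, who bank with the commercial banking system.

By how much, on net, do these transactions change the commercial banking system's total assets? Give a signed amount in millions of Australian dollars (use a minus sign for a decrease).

Currency deposit $545 million: bank balance sheets expand → +$545M.
FX purchase $420 million: just an asset swap on bank balance sheets → 0.
Discount-window loan $558 million: bank balance sheets expand → +$558M.
Asset purchase (from non-banks) $481 million: bank balance sheets expand → +$481M.
Net: 545 + 0 + 558 + 481 = +$1584 million.

+$1584 million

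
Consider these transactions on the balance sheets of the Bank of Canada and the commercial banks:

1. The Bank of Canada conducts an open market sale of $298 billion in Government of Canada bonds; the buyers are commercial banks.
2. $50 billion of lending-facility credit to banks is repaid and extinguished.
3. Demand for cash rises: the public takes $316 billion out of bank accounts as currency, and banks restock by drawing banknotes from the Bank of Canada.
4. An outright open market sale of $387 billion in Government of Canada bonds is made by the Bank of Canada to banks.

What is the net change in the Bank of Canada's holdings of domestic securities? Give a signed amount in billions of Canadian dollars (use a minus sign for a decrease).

OMO sale (to banks) $298 billion: securities removed from the Bank of Canada's portfolio → −$298B.
Discount-window repayment $50 billion: the Bank of Canada's securities portfolio is untouched → 0.
Currency withdrawal $316 billion: the Bank of Canada's securities portfolio is untouched → 0.
OMO sale (to banks) $387 billion: securities removed from the Bank of Canada's portfolio → −$387B.
Net: −298 + 0 + 0 − 387 = -$685 billion.

-$685 billion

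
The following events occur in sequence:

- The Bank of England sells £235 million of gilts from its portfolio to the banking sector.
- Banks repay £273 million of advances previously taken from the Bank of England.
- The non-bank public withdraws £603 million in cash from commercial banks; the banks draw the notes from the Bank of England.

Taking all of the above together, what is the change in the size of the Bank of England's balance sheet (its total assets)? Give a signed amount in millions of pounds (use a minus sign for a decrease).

-£508 million

Bank of England balance sheet:
  Assets:      Securities −£235M, Loans to banks −£273M
  Liabilities: Bank reserves −£1111M, Currency in circulation +£603M
Change in total Bank of England assets = -£508 million.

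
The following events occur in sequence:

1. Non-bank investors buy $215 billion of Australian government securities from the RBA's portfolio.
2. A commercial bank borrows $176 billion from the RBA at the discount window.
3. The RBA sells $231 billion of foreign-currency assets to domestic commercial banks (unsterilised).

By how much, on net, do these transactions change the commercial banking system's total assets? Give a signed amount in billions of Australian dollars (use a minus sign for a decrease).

RBA balance sheet:
  Assets:      Securities −$215B, Loans to banks +$176B, Foreign assets −$231B
  Liabilities: Bank reserves −$270B
Commercial banking system:
  Assets:      Reserves at CB −$270B, Foreign assets +$231B
  Liabilities: Checkable deposits −$215B, Borrowings from CB +$176B
Change in total bank assets = -$39 billion.

-$39 billion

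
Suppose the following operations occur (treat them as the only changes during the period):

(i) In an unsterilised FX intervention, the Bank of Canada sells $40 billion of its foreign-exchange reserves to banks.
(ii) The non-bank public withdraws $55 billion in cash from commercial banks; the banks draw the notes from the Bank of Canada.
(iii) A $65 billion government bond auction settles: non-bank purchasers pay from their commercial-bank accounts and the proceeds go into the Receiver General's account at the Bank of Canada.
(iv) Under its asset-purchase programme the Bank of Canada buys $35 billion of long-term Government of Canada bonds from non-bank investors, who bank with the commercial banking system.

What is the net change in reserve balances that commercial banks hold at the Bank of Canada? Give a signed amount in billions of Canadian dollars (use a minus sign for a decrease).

FX sale $40 billion: the buying banks pay out of their reserve balances → −$40B.
Currency withdrawal $55 billion: banks swap reserves for currency → −$55B.
Government account inflow $65 billion: funds move from bank reserves into the government account → −$65B.
Asset purchase (from non-banks) $35 billion: the Bank of Canada pays by crediting reserve accounts → +$35B.
Net: −40 − 55 − 65 + 35 = -$125 billion.

-$125 billion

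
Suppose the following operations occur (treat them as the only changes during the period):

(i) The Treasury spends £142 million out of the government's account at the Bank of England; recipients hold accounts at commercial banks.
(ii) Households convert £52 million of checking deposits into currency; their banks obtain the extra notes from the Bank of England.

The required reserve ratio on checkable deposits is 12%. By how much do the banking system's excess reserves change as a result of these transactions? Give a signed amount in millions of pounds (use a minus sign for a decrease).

Government spending £142 million: reserves +£142M, deposits +£142M.
Currency withdrawal £52 million: reserves −£52M, deposits −£52M.
Totals: Δreserves = +£90M, Δdeposits = +£90M.
Δrequired reserves = 12% × +£90M = +£10.8M.
Δexcess reserves = Δreserves − Δrequired = +£90M − (+£10.8M) = +£79.2 million.

+£79.2 million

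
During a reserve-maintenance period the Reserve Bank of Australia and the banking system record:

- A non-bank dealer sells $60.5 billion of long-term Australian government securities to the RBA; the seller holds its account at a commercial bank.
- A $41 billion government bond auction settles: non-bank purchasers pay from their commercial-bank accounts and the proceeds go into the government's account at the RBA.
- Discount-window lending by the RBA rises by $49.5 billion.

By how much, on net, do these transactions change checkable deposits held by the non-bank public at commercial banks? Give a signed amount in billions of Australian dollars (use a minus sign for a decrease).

+$19.5 billion

Asset purchase (from non-banks) $60.5 billion: non-bank counterparties' bank balances rise → +$60.5B.
Government account inflow $41 billion: non-bank counterparties' bank balances fall → −$41B.
Discount-window loan $49.5 billion: the counterparty is a bank, so public deposits are unchanged → 0.
Net: 60.5 − 41 + 0 = +$19.5 billion.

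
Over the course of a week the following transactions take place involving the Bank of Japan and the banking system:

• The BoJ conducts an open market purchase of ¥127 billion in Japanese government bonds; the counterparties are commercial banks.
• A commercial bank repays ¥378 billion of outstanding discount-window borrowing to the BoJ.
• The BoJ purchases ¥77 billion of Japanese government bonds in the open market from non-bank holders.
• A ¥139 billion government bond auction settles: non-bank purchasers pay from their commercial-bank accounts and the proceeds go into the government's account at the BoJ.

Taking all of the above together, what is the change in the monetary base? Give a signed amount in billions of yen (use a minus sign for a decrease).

-¥313 billion

BoJ balance sheet:
  Assets:      Securities +¥204B, Loans to banks −¥378B
  Liabilities: Bank reserves −¥313B, Government deposits +¥139B
Monetary base = currency + reserves: 0 + (−¥313B) = -¥313 billion.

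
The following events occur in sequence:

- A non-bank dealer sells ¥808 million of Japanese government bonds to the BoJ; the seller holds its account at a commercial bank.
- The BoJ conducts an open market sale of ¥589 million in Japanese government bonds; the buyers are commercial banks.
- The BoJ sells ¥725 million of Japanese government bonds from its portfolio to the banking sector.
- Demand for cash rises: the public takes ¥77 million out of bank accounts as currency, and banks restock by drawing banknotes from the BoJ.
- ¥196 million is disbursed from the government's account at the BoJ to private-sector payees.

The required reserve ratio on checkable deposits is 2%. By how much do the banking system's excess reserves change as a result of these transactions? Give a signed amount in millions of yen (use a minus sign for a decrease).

Asset purchase (from non-banks) ¥808 million: reserves +¥808M, deposits +¥808M.
OMO sale (to banks) ¥589 million: reserves −¥589M, deposits 0.
OMO sale (to banks) ¥725 million: reserves −¥725M, deposits 0.
Currency withdrawal ¥77 million: reserves −¥77M, deposits −¥77M.
Government spending ¥196 million: reserves +¥196M, deposits +¥196M.
Totals: Δreserves = −¥387M, Δdeposits = +¥927M.
Δrequired reserves = 2% × +¥927M = +¥18.54M.
Δexcess reserves = Δreserves − Δrequired = −¥387M − (+¥18.54M) = -¥405.54 million.

-¥405.54 million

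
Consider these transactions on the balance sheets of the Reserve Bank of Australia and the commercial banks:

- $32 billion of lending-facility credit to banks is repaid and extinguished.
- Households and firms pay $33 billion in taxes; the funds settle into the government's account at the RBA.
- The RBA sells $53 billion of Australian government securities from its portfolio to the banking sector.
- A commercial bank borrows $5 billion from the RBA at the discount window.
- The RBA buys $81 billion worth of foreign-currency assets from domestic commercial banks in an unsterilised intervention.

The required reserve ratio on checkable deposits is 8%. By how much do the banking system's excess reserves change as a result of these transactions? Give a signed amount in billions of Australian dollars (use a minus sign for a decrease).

Discount-window repayment $32 billion: reserves −$32B, deposits 0.
Government account inflow $33 billion: reserves −$33B, deposits −$33B.
OMO sale (to banks) $53 billion: reserves −$53B, deposits 0.
Discount-window loan $5 billion: reserves +$5B, deposits 0.
FX purchase $81 billion: reserves +$81B, deposits 0.
Totals: Δreserves = −$32B, Δdeposits = −$33B.
Δrequired reserves = 8% × −$33B = −$2.64B.
Δexcess reserves = Δreserves − Δrequired = −$32B − (−$2.64B) = -$29.36 billion.

-$29.36 billion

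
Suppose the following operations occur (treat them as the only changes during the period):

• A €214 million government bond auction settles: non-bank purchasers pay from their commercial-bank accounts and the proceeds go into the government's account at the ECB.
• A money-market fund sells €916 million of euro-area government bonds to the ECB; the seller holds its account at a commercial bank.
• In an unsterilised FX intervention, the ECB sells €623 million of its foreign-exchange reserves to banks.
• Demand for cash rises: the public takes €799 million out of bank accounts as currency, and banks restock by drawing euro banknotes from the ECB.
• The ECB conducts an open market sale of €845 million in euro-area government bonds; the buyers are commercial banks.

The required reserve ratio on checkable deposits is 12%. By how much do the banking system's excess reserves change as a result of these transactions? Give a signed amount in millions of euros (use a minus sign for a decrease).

-€1553.36 million

Government account inflow €214 million: reserves −€214M, deposits −€214M.
Asset purchase (from non-banks) €916 million: reserves +€916M, deposits +€916M.
FX sale €623 million: reserves −€623M, deposits 0.
Currency withdrawal €799 million: reserves −€799M, deposits −€799M.
OMO sale (to banks) €845 million: reserves −€845M, deposits 0.
Totals: Δreserves = −€1565M, Δdeposits = −€97M.
Δrequired reserves = 12% × −€97M = −€11.64M.
Δexcess reserves = Δreserves − Δrequired = −€1565M − (−€11.64M) = -€1553.36 million.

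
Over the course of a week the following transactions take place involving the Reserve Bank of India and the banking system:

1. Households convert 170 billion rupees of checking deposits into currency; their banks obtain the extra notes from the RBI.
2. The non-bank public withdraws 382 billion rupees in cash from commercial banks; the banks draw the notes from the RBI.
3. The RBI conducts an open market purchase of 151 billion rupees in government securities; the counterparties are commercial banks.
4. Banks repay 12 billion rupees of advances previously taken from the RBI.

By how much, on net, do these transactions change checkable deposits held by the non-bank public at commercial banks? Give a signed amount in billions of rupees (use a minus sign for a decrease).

Currency withdrawal 170 billion rupees: non-bank counterparties' bank balances fall → −170B.
Currency withdrawal 382 billion rupees: non-bank counterparties' bank balances fall → −382B.
OMO purchase (from banks) 151 billion rupees: the counterparty is a bank, so public deposits are unchanged → 0.
Discount-window repayment 12 billion rupees: the counterparty is a bank, so public deposits are unchanged → 0.
Net: −170 − 382 + 0 + 0 = -552 billion.

-552 billion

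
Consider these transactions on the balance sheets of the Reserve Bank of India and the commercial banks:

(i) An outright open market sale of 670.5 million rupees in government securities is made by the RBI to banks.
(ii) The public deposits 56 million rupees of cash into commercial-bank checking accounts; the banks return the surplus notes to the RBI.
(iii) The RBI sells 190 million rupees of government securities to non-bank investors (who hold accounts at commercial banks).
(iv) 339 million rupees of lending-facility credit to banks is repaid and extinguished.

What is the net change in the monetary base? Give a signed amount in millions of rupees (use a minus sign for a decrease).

RBI balance sheet:
  Assets:      Securities −860.5M, Loans to banks −339M
  Liabilities: Bank reserves −1143.5M, Currency in circulation −56M
Monetary base = currency + reserves: −56M + (−1143.5M) = -1199.5 million.

-1199.5 million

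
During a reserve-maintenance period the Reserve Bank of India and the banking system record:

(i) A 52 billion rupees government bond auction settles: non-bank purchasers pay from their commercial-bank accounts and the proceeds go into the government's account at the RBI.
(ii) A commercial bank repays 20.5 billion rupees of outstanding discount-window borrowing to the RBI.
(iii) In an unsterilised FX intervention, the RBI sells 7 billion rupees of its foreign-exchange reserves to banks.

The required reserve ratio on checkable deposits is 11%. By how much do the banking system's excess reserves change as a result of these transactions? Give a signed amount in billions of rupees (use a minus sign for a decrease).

Government account inflow 52 billion rupees: reserves −52B, deposits −52B.
Discount-window repayment 20.5 billion rupees: reserves −20.5B, deposits 0.
FX sale 7 billion rupees: reserves −7B, deposits 0.
Totals: Δreserves = −79.5B, Δdeposits = −52B.
Δrequired reserves = 11% × −52B = −5.72B.
Δexcess reserves = Δreserves − Δrequired = −79.5B − (−5.72B) = -73.78 billion.

-73.78 billion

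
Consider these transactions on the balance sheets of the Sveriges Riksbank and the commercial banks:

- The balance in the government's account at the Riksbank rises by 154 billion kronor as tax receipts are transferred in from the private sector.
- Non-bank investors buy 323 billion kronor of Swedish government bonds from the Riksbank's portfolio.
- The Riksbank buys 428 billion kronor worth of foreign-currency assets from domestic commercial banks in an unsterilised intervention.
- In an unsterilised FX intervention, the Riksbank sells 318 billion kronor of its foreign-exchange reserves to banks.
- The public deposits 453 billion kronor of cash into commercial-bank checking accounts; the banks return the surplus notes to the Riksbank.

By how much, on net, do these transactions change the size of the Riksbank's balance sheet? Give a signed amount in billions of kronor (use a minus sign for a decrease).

Riksbank balance sheet:
  Assets:      Securities −323B, Foreign assets +110B
  Liabilities: Bank reserves +86B, Currency in circulation −453B, Government deposits +154B
Commercial banking system:
  Assets:      Reserves at CB +86B, Foreign assets −110B
  Liabilities: Checkable deposits −24B
Change in total Riksbank assets = -213 billion.

-213 billion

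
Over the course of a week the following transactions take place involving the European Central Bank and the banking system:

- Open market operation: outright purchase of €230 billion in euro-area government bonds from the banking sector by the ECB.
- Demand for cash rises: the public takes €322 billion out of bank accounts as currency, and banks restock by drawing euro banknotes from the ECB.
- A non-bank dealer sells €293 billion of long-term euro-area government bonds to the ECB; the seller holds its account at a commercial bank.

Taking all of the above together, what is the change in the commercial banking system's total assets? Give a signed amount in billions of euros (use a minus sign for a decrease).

-€29 billion

OMO purchase (from banks) €230 billion: just an asset swap on bank balance sheets → 0.
Currency withdrawal €322 billion: bank balance sheets shrink → −€322B.
Asset purchase (from non-banks) €293 billion: bank balance sheets expand → +€293B.
Net: 0 − 322 + 293 = -€29 billion.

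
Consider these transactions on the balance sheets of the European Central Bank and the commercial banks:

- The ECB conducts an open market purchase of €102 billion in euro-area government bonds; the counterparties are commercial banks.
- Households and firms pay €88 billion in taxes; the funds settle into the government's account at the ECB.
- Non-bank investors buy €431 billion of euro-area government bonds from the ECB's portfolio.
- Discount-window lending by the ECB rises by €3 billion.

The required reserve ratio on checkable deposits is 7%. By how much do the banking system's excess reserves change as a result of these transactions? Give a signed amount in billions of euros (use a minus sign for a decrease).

OMO purchase (from banks) €102 billion: reserves +€102B, deposits 0.
Government account inflow €88 billion: reserves −€88B, deposits −€88B.
Asset sale (to non-banks) €431 billion: reserves −€431B, deposits −€431B.
Discount-window loan €3 billion: reserves +€3B, deposits 0.
Totals: Δreserves = −€414B, Δdeposits = −€519B.
Δrequired reserves = 7% × −€519B = −€36.33B.
Δexcess reserves = Δreserves − Δrequired = −€414B − (−€36.33B) = -€377.67 billion.

-€377.67 billion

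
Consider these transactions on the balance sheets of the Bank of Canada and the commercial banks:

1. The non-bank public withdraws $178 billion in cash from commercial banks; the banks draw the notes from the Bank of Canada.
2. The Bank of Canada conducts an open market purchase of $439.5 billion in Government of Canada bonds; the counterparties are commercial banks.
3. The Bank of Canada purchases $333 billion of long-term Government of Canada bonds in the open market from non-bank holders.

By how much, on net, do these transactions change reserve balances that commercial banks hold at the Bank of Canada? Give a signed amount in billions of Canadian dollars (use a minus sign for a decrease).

Currency withdrawal $178 billion: banks swap reserves for currency → −$178B.
OMO purchase (from banks) $439.5 billion: the Bank of Canada pays by crediting reserve accounts → +$439.5B.
Asset purchase (from non-banks) $333 billion: the Bank of Canada pays by crediting reserve accounts → +$333B.
Net: −178 + 439.5 + 333 = +$594.5 billion.

+$594.5 billion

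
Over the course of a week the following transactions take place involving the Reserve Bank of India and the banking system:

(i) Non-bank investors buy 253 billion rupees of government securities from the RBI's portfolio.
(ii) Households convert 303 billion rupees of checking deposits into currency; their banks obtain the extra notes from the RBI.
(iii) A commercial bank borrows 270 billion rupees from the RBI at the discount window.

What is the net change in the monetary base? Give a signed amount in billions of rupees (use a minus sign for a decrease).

+17 billion

RBI balance sheet:
  Assets:      Securities −253B, Loans to banks +270B
  Liabilities: Bank reserves −286B, Currency in circulation +303B
Commercial banking system:
  Assets:      Reserves at CB −286B
  Liabilities: Checkable deposits −556B, Borrowings from CB +270B
Monetary base = currency + reserves: +303B + (−286B) = +17 billion.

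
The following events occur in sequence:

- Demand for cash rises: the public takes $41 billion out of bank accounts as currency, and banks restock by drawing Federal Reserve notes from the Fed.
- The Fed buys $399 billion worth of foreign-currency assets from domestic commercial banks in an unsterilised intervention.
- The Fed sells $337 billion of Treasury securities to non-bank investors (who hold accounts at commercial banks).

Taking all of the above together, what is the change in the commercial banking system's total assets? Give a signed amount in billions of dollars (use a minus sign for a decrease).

Currency withdrawal $41 billion: bank balance sheets shrink → −$41B.
FX purchase $399 billion: just an asset swap on bank balance sheets → 0.
Asset sale (to non-banks) $337 billion: bank balance sheets shrink → −$337B.
Net: −41 + 0 − 337 = -$378 billion.

-$378 billion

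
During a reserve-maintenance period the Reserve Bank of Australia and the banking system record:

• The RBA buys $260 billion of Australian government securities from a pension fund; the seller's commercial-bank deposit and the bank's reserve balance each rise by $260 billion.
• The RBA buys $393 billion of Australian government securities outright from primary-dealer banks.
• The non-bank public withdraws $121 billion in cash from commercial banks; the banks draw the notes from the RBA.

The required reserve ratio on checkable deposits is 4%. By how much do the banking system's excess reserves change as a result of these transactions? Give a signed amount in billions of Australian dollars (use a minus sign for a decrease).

Asset purchase (from non-banks) $260 billion: reserves +$260B, deposits +$260B.
OMO purchase (from banks) $393 billion: reserves +$393B, deposits 0.
Currency withdrawal $121 billion: reserves −$121B, deposits −$121B.
Totals: Δreserves = +$532B, Δdeposits = +$139B.
Δrequired reserves = 4% × +$139B = +$5.56B.
Δexcess reserves = Δreserves − Δrequired = +$532B − (+$5.56B) = +$526.44 billion.

+$526.44 billion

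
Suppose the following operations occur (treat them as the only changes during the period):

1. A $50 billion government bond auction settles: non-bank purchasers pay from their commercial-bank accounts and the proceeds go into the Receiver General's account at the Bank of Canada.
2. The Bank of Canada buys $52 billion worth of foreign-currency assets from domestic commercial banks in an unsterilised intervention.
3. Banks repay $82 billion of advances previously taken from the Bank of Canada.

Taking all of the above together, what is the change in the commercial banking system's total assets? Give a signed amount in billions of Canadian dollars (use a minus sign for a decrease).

Government account inflow $50 billion: bank balance sheets shrink → −$50B.
FX purchase $52 billion: just an asset swap on bank balance sheets → 0.
Discount-window repayment $82 billion: bank balance sheets shrink → −$82B.
Net: −50 + 0 − 82 = -$132 billion.

-$132 billion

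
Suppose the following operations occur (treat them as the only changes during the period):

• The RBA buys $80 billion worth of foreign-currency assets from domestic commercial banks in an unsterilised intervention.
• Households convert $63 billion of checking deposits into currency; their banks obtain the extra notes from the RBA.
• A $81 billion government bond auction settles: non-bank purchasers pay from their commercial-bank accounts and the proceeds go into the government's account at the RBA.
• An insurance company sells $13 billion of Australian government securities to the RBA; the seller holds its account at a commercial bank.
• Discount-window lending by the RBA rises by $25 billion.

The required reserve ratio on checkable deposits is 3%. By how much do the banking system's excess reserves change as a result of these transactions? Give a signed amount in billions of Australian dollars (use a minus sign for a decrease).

-$22.07 billion

FX purchase $80 billion: reserves +$80B, deposits 0.
Currency withdrawal $63 billion: reserves −$63B, deposits −$63B.
Government account inflow $81 billion: reserves −$81B, deposits −$81B.
Asset purchase (from non-banks) $13 billion: reserves +$13B, deposits +$13B.
Discount-window loan $25 billion: reserves +$25B, deposits 0.
Totals: Δreserves = −$26B, Δdeposits = −$131B.
Δrequired reserves = 3% × −$131B = −$3.93B.
Δexcess reserves = Δreserves − Δrequired = −$26B − (−$3.93B) = -$22.07 billion.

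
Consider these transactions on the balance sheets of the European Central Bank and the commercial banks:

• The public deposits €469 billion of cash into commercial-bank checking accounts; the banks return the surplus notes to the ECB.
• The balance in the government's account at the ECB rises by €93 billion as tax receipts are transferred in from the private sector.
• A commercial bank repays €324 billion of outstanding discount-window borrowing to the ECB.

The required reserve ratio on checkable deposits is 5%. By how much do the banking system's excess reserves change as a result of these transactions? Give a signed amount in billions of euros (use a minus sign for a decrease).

+€33.2 billion

Currency deposit €469 billion: reserves +€469B, deposits +€469B.
Government account inflow €93 billion: reserves −€93B, deposits −€93B.
Discount-window repayment €324 billion: reserves −€324B, deposits 0.
Totals: Δreserves = +€52B, Δdeposits = +€376B.
Δrequired reserves = 5% × +€376B = +€18.8B.
Δexcess reserves = Δreserves − Δrequired = +€52B − (+€18.8B) = +€33.2 billion.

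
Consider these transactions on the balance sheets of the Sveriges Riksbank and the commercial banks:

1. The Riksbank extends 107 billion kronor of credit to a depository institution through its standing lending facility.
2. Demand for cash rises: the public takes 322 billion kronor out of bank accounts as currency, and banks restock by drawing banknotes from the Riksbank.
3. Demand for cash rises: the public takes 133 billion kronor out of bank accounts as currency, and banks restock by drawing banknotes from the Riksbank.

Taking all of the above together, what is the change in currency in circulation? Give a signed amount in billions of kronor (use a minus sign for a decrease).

Discount-window loan 107 billion kronor: no currency enters or leaves circulation → 0.
Currency withdrawal 322 billion kronor: notes leave the central bank → +322B.
Currency withdrawal 133 billion kronor: notes leave the central bank → +133B.
Net: 0 + 322 + 133 = +455 billion.

+455 billion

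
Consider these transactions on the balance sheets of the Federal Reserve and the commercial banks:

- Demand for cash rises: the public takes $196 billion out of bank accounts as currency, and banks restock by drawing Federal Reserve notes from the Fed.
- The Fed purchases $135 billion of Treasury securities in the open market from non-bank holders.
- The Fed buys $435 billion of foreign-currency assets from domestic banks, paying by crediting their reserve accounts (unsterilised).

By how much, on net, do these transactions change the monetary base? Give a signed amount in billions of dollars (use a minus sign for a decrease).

Currency withdrawal $196 billion: just a shift between currency and reserves — both are base money → 0.
Asset purchase (from non-banks) $135 billion: Fed balance sheet expands → +$135B.
FX purchase $435 billion: Fed balance sheet expands → +$435B.
Net: 0 + 135 + 435 = +$570 billion.

+$570 billion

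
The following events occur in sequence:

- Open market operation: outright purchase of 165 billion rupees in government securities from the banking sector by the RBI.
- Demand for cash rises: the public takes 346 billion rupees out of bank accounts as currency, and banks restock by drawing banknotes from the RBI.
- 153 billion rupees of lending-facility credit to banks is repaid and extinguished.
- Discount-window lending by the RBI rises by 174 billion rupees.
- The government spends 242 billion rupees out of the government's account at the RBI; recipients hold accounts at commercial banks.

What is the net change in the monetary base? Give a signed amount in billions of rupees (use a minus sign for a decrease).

+428 billion

OMO purchase (from banks) 165 billion rupees: RBI balance sheet expands → +165B.
Currency withdrawal 346 billion rupees: just a shift between currency and reserves — both are base money → 0.
Discount-window repayment 153 billion rupees: RBI balance sheet contracts → −153B.
Discount-window loan 174 billion rupees: RBI balance sheet expands → +174B.
Government spending 242 billion rupees: a non-base liability converts back to reserves → +242B.
Net: 165 + 0 − 153 + 174 + 242 = +428 billion.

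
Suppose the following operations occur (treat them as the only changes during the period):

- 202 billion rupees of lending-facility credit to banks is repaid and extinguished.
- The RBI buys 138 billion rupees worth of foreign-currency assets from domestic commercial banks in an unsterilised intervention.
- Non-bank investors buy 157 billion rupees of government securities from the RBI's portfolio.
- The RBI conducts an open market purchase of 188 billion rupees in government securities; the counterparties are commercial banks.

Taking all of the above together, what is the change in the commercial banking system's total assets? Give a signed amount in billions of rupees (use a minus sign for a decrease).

RBI balance sheet:
  Assets:      Securities +31B, Loans to banks −202B, Foreign assets +138B
  Liabilities: Bank reserves −33B
Commercial banking system:
  Assets:      Reserves at CB −33B, Securities −188B, Foreign assets −138B
  Liabilities: Checkable deposits −157B, Borrowings from CB −202B
Change in total bank assets = -359 billion.

-359 billion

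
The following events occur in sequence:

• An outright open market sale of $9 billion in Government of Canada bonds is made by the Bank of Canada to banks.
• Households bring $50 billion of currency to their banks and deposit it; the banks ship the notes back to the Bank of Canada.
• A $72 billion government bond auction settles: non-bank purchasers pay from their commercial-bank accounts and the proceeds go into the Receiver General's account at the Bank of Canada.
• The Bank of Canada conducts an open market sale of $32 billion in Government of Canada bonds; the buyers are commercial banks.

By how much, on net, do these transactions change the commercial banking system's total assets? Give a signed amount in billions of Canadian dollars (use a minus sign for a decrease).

Bank of Canada balance sheet:
  Assets:      Securities −$41B
  Liabilities: Bank reserves −$63B, Currency in circulation −$50B, Government deposits +$72B
Commercial banking system:
  Assets:      Reserves at CB −$63B, Securities +$41B
  Liabilities: Checkable deposits −$22B
Change in total bank assets = -$22 billion.

-$22 billion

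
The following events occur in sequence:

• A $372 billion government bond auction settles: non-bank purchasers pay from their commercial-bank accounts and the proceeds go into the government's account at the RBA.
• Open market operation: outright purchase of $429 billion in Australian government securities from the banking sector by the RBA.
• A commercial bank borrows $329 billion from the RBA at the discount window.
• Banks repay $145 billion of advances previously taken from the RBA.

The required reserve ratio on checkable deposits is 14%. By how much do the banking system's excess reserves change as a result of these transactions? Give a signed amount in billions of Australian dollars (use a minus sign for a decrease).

Government account inflow $372 billion: reserves −$372B, deposits −$372B.
OMO purchase (from banks) $429 billion: reserves +$429B, deposits 0.
Discount-window loan $329 billion: reserves +$329B, deposits 0.
Discount-window repayment $145 billion: reserves −$145B, deposits 0.
Totals: Δreserves = +$241B, Δdeposits = −$372B.
Δrequired reserves = 14% × −$372B = −$52.08B.
Δexcess reserves = Δreserves − Δrequired = +$241B − (−$52.08B) = +$293.08 billion.

+$293.08 billion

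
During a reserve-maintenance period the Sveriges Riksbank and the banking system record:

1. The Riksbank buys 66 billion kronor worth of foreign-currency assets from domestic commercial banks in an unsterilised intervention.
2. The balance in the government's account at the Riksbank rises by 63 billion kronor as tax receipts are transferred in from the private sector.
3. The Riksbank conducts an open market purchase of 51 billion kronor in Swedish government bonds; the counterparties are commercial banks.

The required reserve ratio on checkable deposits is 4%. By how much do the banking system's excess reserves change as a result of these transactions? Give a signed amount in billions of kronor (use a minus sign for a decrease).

FX purchase 66 billion kronor: reserves +66B, deposits 0.
Government account inflow 63 billion kronor: reserves −63B, deposits −63B.
OMO purchase (from banks) 51 billion kronor: reserves +51B, deposits 0.
Totals: Δreserves = +54B, Δdeposits = −63B.
Δrequired reserves = 4% × −63B = −2.52B.
Δexcess reserves = Δreserves − Δrequired = +54B − (−2.52B) = +56.52 billion.

+56.52 billion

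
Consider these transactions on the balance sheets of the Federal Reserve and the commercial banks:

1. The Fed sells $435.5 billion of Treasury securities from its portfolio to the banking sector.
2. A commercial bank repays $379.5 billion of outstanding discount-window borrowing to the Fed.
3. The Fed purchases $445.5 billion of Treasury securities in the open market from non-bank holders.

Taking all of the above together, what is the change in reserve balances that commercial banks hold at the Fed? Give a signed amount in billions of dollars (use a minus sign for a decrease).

Fed balance sheet:
  Assets:      Securities +$10B, Loans to banks −$379.5B
  Liabilities: Bank reserves −$369.5B
So the change in reserve balances that commercial banks hold at the Fed is -$369.5 billion.

-$369.5 billion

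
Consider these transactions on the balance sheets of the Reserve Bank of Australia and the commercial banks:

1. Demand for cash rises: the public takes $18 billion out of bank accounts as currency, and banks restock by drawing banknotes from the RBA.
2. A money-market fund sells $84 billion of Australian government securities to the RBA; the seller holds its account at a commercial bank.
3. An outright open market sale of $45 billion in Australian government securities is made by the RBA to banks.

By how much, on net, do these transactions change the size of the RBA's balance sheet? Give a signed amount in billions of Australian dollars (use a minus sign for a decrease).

RBA balance sheet:
  Assets:      Securities +$39B
  Liabilities: Bank reserves +$21B, Currency in circulation +$18B
Commercial banking system:
  Assets:      Reserves at CB +$21B, Securities +$45B
  Liabilities: Checkable deposits +$66B
Change in total RBA assets = +$39 billion.

+$39 billion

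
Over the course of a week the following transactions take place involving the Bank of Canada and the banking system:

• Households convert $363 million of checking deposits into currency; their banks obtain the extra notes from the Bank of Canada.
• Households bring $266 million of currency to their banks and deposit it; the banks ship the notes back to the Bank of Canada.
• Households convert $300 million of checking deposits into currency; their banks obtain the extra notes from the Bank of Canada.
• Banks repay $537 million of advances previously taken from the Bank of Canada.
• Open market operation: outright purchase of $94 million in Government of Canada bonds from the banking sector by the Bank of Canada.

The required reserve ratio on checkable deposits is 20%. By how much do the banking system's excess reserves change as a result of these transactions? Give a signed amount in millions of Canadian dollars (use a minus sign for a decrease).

-$760.6 million

Currency withdrawal $363 million: reserves −$363M, deposits −$363M.
Currency deposit $266 million: reserves +$266M, deposits +$266M.
Currency withdrawal $300 million: reserves −$300M, deposits −$300M.
Discount-window repayment $537 million: reserves −$537M, deposits 0.
OMO purchase (from banks) $94 million: reserves +$94M, deposits 0.
Totals: Δreserves = −$840M, Δdeposits = −$397M.
Δrequired reserves = 20% × −$397M = −$79.4M.
Δexcess reserves = Δreserves − Δrequired = −$840M − (−$79.4M) = -$760.6 million.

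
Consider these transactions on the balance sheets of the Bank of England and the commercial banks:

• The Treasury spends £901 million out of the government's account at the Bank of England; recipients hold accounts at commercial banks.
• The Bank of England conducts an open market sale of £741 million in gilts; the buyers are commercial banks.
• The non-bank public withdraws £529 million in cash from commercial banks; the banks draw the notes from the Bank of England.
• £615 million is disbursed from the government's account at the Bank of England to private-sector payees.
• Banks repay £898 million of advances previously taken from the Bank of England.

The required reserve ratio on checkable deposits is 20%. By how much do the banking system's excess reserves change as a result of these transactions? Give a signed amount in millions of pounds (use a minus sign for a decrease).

Government spending £901 million: reserves +£901M, deposits +£901M.
OMO sale (to banks) £741 million: reserves −£741M, deposits 0.
Currency withdrawal £529 million: reserves −£529M, deposits −£529M.
Government spending £615 million: reserves +£615M, deposits +£615M.
Discount-window repayment £898 million: reserves −£898M, deposits 0.
Totals: Δreserves = −£652M, Δdeposits = +£987M.
Δrequired reserves = 20% × +£987M = +£197.4M.
Δexcess reserves = Δreserves − Δrequired = −£652M − (+£197.4M) = -£849.4 million.

-£849.4 million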